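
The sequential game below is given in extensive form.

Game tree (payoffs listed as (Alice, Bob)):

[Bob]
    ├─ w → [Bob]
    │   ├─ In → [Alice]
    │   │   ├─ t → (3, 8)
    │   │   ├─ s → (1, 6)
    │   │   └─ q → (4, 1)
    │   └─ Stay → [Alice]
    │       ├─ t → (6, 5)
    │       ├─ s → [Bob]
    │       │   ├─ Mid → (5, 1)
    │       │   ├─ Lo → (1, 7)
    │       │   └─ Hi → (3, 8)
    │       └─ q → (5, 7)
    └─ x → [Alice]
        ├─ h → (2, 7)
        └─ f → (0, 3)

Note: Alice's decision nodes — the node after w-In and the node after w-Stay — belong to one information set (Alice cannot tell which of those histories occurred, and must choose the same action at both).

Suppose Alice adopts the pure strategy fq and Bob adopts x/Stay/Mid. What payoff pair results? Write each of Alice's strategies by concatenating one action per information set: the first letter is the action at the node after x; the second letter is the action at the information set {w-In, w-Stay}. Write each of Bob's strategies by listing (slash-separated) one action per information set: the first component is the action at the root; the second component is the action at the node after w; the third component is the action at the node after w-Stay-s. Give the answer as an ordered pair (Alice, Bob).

(0, 3)

Trace the play path from the root:
  Bob plays x
  Alice plays f at [x]
→ terminal payoff (0, 3).
(Alice's choice at the information set {w-In, w-Stay} is never reached on this path, so it doesn't affect the outcome.)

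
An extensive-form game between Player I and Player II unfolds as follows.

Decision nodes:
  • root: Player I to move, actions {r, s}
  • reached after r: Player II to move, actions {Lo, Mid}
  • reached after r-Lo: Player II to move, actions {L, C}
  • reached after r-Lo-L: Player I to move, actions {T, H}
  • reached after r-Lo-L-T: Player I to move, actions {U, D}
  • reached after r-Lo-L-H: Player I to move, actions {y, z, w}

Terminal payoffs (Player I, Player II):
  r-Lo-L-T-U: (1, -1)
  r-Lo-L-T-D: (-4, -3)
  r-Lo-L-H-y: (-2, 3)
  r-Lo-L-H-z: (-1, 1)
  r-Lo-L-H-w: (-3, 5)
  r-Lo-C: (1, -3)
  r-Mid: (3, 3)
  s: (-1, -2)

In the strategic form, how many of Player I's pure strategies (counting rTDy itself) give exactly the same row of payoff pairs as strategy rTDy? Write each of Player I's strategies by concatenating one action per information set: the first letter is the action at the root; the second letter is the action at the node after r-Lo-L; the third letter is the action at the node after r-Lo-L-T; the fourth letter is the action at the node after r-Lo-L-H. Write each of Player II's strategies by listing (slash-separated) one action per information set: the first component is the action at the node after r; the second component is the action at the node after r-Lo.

3

Row for rTDy (columns Lo/L, Lo/C, Mid/L, Mid/C): (-4,-3) (1,-3) (3,3) (3,3).
Under rTDy, Player I's choice at the node after r-Lo-L-H can never be reached regardless of what Player II does, so varying those choices leaves every outcome unchanged.
Holding the reachable choices fixed and varying the unreachable one freely already gives 3 equivalent strategies.
No other strategy reproduces this row, so those 3 are the full class: rTDy, rTDz, rTDw.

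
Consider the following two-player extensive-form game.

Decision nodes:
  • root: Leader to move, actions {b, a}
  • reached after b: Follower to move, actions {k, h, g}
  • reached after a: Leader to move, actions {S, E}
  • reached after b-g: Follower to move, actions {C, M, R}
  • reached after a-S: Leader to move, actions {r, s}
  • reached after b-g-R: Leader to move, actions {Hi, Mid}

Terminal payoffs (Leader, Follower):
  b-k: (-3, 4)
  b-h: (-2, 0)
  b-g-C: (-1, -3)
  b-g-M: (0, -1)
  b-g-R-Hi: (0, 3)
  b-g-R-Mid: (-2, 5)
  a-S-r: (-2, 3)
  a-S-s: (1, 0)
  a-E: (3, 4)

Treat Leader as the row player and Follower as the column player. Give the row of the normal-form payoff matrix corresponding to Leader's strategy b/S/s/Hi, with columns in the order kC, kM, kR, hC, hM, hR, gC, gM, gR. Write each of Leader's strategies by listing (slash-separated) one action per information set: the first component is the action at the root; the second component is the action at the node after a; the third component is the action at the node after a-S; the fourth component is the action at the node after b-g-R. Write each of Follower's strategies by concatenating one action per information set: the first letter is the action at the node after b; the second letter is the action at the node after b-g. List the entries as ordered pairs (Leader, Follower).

(-3,4) (-3,4) (-3,4) (-2,0) (-2,0) (-2,0) (-1,-3) (0,-1) (0,3)

vs kC: Leader plays b → Follower plays k at [b] → (-3, 4)
vs kM: Leader plays b → Follower plays k at [b] → (-3, 4)
vs kR: Leader plays b → Follower plays k at [b] → (-3, 4)
vs hC: Leader plays b → Follower plays h at [b] → (-2, 0)
vs hM: Leader plays b → Follower plays h at [b] → (-2, 0)
vs hR: Leader plays b → Follower plays h at [b] → (-2, 0)
vs gC: Leader plays b → Follower plays g at [b] → Follower plays C at [b-g] → (-1, -3)
vs gM: Leader plays b → Follower plays g at [b] → Follower plays M at [b-g] → (0, -1)
vs gR: Leader plays b → Follower plays g at [b] → Follower plays R at [b-g] → Leader plays Hi at [b-g-R] → (0, 3)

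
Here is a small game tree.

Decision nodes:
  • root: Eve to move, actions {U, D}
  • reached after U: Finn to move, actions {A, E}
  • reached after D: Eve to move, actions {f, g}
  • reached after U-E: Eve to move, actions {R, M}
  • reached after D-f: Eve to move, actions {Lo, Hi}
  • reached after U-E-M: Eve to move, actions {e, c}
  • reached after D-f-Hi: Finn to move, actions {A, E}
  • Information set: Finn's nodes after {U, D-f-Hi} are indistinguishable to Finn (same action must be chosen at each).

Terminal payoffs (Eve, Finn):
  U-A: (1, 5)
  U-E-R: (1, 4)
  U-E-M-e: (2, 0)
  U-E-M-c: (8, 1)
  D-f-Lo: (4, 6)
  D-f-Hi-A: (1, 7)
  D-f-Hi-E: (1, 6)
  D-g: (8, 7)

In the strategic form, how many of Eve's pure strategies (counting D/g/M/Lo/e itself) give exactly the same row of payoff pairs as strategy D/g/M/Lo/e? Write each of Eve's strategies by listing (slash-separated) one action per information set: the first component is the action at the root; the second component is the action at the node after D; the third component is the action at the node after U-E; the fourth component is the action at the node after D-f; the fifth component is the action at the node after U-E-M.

8

Row for D/g/M/Lo/e (columns A, E): (8,7) (8,7).
Under D/g/M/Lo/e, Eve's choice at the node after U-E and at the node after D-f and at the node after U-E-M can never be reached regardless of what Finn does, so varying those choices leaves every outcome unchanged.
Holding the reachable choices fixed and varying the unreachable ones freely already gives 2 × 2 × 2 = 8 equivalent strategies.
No other strategy reproduces this row, so those 8 are the full class: D/g/R/Lo/e, D/g/R/Lo/c, D/g/R/Hi/e, D/g/R/Hi/c, D/g/M/Lo/e, D/g/M/Lo/c, D/g/M/Hi/e, D/g/M/Hi/c.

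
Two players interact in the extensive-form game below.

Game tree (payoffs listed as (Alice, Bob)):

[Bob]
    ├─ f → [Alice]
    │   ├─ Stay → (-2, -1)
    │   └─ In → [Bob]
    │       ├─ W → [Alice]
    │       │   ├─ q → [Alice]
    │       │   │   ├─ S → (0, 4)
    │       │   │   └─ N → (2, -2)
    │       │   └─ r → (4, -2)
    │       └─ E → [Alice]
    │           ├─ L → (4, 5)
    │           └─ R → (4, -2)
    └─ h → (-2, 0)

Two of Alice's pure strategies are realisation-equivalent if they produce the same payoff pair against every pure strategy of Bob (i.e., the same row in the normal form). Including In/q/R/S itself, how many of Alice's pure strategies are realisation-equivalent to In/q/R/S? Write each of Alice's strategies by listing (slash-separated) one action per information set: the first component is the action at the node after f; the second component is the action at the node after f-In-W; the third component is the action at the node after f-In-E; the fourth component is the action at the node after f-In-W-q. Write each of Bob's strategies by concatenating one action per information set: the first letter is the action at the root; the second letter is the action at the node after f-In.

Row for In/q/R/S (columns fW, fE, hW, hE): (0,4) (4,-2) (-2,0) (-2,0).
Every one of Alice's information sets is on the play path for some reply by Bob when Alice follows In/q/R/S.
Changing the action at any of them therefore changes at least one column, so only In/q/R/S itself gives this row.

1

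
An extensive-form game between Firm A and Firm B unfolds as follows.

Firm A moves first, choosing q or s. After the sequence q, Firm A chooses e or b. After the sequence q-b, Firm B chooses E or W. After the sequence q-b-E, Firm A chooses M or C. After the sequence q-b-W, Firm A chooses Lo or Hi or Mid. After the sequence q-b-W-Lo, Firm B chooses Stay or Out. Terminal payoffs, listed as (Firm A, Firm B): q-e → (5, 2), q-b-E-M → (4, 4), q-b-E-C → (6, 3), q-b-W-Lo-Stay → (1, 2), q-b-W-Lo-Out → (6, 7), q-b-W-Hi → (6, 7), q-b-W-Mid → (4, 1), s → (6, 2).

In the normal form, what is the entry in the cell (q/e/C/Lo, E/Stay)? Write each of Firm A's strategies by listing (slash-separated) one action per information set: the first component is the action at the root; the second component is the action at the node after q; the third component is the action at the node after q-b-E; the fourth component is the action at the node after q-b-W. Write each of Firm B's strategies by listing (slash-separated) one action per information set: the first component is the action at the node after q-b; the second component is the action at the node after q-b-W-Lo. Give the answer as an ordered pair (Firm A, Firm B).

(5, 2)

Trace the play path from the root:
  Firm A plays q
  Firm A plays e at [q]
→ terminal payoff (5, 2).
(Firm A's choice at the node after q-b-E is never reached on this path, so it doesn't affect the outcome.)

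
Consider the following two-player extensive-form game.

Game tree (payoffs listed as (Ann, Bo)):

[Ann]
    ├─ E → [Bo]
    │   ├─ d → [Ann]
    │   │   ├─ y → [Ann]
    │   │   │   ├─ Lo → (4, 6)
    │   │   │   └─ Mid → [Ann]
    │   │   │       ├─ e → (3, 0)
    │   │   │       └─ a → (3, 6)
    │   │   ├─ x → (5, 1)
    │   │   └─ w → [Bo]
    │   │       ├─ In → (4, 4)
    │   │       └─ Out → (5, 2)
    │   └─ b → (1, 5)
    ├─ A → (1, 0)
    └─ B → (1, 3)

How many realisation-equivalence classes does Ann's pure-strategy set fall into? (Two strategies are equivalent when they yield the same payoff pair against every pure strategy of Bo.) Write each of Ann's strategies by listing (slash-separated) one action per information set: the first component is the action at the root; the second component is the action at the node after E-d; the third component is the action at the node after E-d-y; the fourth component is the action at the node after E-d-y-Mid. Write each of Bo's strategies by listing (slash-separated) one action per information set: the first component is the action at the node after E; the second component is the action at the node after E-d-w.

Ann has 36 pure strategies: E/y/Lo/e, E/y/Lo/a, E/y/Mid/e, E/y/Mid/a, E/x/Lo/e, E/x/Lo/a, E/x/Mid/e, E/x/Mid/a, E/w/Lo/e, E/w/Lo/a, E/w/Mid/e, E/w/Mid/a, A/y/Lo/e, A/y/Lo/a, A/y/Mid/e, A/y/Mid/a, A/x/Lo/e, A/x/Lo/a, A/x/Mid/e, A/x/Mid/a, A/w/Lo/e, A/w/Lo/a, A/w/Mid/e, A/w/Mid/a, B/y/Lo/e, B/y/Lo/a, B/y/Mid/e, B/y/Mid/a, B/x/Lo/e, B/x/Lo/a, B/x/Mid/e, B/x/Mid/a, B/w/Lo/e, B/w/Lo/a, B/w/Mid/e, B/w/Mid/a. Columns: d/In, d/Out, b/In, b/Out.
{E/y/Lo/e, E/y/Lo/a} → row (4,6) (4,6) (1,5) (1,5)
{E/y/Mid/e} → row (3,0) (3,0) (1,5) (1,5)
{E/y/Mid/a} → row (3,6) (3,6) (1,5) (1,5)
{E/x/Lo/e, E/x/Lo/a, E/x/Mid/e, E/x/Mid/a} → row (5,1) (5,1) (1,5) (1,5)
{E/w/Lo/e, E/w/Lo/a, E/w/Mid/e, E/w/Mid/a} → row (4,4) (5,2) (1,5) (1,5)
{A/y/Lo/e, A/y/Lo/a, A/y/Mid/e, A/y/Mid/a, A/x/Lo/e, A/x/Lo/a, A/x/Mid/e, A/x/Mid/a, A/w/Lo/e, A/w/Lo/a, A/w/Mid/e, A/w/Mid/a} → row (1,0) (1,0) (1,0) (1,0)
{B/y/Lo/e, B/y/Lo/a, B/y/Mid/e, B/y/Mid/a, B/x/Lo/e, B/x/Lo/a, B/x/Mid/e, B/x/Mid/a, B/w/Lo/e, B/w/Lo/a, B/w/Mid/e, B/w/Mid/a} → row (1,3) (1,3) (1,3) (1,3)
That's 7 distinct rows out of 36 strategies.

7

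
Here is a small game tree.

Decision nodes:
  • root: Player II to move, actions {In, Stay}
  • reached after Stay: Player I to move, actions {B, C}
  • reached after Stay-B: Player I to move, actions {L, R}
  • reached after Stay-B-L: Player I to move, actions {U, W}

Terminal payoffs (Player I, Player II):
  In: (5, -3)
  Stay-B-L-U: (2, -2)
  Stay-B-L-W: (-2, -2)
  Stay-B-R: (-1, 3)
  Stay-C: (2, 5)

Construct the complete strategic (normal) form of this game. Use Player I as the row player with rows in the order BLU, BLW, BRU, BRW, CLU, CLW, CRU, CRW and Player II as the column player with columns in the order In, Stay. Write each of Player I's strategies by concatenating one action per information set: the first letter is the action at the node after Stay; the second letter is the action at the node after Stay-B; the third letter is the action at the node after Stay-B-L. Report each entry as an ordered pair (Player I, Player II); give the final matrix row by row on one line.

BLU: (5,-3) (2,-2) | BLW: (5,-3) (-2,-2) | BRU: (5,-3) (-1,3) | BRW: (5,-3) (-1,3) | CLU: (5,-3) (2,5) | CLW: (5,-3) (2,5) | CRU: (5,-3) (2,5) | CRW: (5,-3) (2,5)

Row BLU: In→(5,-3), Stay→(2,-2)
Row BLW: In→(5,-3), Stay→(-2,-2)
Row BRU: In→(5,-3), Stay→(-1,3)
Row BRW: In→(5,-3), Stay→(-1,3)
Row CLU: In→(5,-3), Stay→(2,5)
Row CLW: In→(5,-3), Stay→(2,5)
Row CRU: In→(5,-3), Stay→(2,5)
Row CRW: In→(5,-3), Stay→(2,5)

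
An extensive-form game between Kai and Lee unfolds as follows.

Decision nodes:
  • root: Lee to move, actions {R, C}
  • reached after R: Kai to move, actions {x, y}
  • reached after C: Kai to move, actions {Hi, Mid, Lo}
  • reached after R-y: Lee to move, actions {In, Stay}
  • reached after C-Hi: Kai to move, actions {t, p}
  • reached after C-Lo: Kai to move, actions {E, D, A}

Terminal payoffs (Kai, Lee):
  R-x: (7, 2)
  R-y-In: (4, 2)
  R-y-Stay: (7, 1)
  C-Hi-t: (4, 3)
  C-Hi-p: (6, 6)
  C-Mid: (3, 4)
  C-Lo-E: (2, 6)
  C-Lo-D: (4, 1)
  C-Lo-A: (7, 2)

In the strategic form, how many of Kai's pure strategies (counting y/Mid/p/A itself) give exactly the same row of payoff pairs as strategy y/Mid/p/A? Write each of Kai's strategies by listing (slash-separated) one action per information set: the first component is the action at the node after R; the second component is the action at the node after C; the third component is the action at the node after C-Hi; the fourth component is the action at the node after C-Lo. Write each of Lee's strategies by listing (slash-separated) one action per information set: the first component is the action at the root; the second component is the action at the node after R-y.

6

Row for y/Mid/p/A (columns R/In, R/Stay, C/In, C/Stay): (4,2) (7,1) (3,4) (3,4).
Under y/Mid/p/A, Kai's choice at the node after C-Hi and at the node after C-Lo can never be reached regardless of what Lee does, so varying those choices leaves every outcome unchanged.
Holding the reachable choices fixed and varying the unreachable ones freely already gives 2 × 3 = 6 equivalent strategies.
No other strategy reproduces this row, so those 6 are the full class: y/Mid/t/E, y/Mid/t/D, y/Mid/t/A, y/Mid/p/E, y/Mid/p/D, y/Mid/p/A.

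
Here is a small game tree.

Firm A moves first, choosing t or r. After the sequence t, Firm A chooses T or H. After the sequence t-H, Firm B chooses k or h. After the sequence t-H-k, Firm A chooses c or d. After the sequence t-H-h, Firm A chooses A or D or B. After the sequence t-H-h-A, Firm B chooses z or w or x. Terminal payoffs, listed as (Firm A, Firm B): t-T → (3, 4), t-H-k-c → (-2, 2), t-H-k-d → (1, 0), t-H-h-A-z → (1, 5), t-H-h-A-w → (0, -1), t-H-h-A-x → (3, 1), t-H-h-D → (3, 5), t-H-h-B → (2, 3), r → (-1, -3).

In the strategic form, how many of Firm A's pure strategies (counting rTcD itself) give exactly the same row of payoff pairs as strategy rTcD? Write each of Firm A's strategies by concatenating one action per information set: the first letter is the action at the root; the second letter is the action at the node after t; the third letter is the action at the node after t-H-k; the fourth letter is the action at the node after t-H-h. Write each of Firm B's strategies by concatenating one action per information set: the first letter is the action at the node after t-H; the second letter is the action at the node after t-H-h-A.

Row for rTcD (columns kz, kw, kx, hz, hw, hx): (-1,-3) (-1,-3) (-1,-3) (-1,-3) (-1,-3) (-1,-3).
Under rTcD, Firm A's choice at the node after t and at the node after t-H-k and at the node after t-H-h can never be reached regardless of what Firm B does, so varying those choices leaves every outcome unchanged.
Holding the reachable choices fixed and varying the unreachable ones freely already gives 2 × 2 × 3 = 12 equivalent strategies.
No other strategy reproduces this row, so those 12 are the full class: rTcA, rTcD, rTcB, rTdA, rTdD, rTdB, rHcA, rHcD, rHcB, rHdA, rHdD, rHdB.

12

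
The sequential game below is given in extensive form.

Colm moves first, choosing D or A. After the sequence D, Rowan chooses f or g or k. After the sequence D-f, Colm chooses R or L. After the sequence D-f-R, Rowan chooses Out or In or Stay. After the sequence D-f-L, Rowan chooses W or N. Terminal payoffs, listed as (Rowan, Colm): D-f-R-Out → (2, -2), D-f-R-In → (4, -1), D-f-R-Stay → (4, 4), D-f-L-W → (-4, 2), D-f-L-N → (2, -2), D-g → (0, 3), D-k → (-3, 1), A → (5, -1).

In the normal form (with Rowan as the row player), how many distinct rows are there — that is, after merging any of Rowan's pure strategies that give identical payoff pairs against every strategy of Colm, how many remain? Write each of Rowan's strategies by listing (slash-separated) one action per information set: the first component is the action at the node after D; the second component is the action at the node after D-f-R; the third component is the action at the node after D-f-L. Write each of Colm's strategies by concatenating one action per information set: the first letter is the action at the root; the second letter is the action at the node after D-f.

Rowan has 18 pure strategies: f/Out/W, f/Out/N, f/In/W, f/In/N, f/Stay/W, f/Stay/N, g/Out/W, g/Out/N, g/In/W, g/In/N, g/Stay/W, g/Stay/N, k/Out/W, k/Out/N, k/In/W, k/In/N, k/Stay/W, k/Stay/N. Columns: DR, DL, AR, AL.
{f/Out/W} → row (2,-2) (-4,2) (5,-1) (5,-1)
{f/Out/N} → row (2,-2) (2,-2) (5,-1) (5,-1)
{f/In/W} → row (4,-1) (-4,2) (5,-1) (5,-1)
{f/In/N} → row (4,-1) (2,-2) (5,-1) (5,-1)
{f/Stay/W} → row (4,4) (-4,2) (5,-1) (5,-1)
{f/Stay/N} → row (4,4) (2,-2) (5,-1) (5,-1)
{g/Out/W, g/Out/N, g/In/W, g/In/N, g/Stay/W, g/Stay/N} → row (0,3) (0,3) (5,-1) (5,-1)
{k/Out/W, k/Out/N, k/In/W, k/In/N, k/Stay/W, k/Stay/N} → row (-3,1) (-3,1) (5,-1) (5,-1)
That's 8 distinct rows out of 18 strategies.

8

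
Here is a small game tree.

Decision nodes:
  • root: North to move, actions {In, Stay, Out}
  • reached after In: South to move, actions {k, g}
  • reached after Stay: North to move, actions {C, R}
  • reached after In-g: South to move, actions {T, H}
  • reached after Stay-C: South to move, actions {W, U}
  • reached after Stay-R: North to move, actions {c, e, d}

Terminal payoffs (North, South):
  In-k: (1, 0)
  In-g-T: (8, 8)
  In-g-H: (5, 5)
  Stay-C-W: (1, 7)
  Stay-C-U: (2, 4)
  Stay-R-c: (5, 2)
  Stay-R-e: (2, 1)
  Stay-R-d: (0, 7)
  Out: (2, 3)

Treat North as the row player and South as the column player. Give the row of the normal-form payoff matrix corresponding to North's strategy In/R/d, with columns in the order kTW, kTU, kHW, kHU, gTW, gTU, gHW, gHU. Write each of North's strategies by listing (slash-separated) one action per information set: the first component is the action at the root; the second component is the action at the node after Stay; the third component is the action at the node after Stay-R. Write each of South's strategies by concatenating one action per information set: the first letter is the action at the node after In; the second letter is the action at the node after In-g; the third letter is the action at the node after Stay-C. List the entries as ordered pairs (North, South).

(1,0) (1,0) (1,0) (1,0) (8,8) (8,8) (5,5) (5,5)

vs kTW: North plays In → South plays k at [In] → (1, 0)
vs kTU: North plays In → South plays k at [In] → (1, 0)
vs kHW: North plays In → South plays k at [In] → (1, 0)
vs kHU: North plays In → South plays k at [In] → (1, 0)
vs gTW: North plays In → South plays g at [In] → South plays T at [In-g] → (8, 8)
vs gTU: North plays In → South plays g at [In] → South plays T at [In-g] → (8, 8)
vs gHW: North plays In → South plays g at [In] → South plays H at [In-g] → (5, 5)
vs gHU: North plays In → South plays g at [In] → South plays H at [In-g] → (5, 5)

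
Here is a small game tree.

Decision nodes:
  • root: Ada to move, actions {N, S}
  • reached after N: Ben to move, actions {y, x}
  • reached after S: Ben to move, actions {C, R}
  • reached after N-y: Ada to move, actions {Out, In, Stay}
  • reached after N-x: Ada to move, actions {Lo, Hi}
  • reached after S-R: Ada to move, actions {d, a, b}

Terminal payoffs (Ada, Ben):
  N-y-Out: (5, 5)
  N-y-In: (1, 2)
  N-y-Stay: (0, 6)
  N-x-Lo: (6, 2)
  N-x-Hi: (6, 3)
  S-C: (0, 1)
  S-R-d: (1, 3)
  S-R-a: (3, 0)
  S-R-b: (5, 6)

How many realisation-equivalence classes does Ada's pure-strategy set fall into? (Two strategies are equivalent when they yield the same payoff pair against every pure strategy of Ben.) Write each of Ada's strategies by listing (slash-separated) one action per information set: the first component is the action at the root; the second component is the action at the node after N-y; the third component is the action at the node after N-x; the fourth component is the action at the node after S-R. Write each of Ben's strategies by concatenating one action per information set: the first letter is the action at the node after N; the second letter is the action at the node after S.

Ada has 36 pure strategies: N/Out/Lo/d, N/Out/Lo/a, N/Out/Lo/b, N/Out/Hi/d, N/Out/Hi/a, N/Out/Hi/b, N/In/Lo/d, N/In/Lo/a, N/In/Lo/b, N/In/Hi/d, N/In/Hi/a, N/In/Hi/b, N/Stay/Lo/d, N/Stay/Lo/a, N/Stay/Lo/b, N/Stay/Hi/d, N/Stay/Hi/a, N/Stay/Hi/b, S/Out/Lo/d, S/Out/Lo/a, S/Out/Lo/b, S/Out/Hi/d, S/Out/Hi/a, S/Out/Hi/b, S/In/Lo/d, S/In/Lo/a, S/In/Lo/b, S/In/Hi/d, S/In/Hi/a, S/In/Hi/b, S/Stay/Lo/d, S/Stay/Lo/a, S/Stay/Lo/b, S/Stay/Hi/d, S/Stay/Hi/a, S/Stay/Hi/b. Columns: yC, yR, xC, xR.
{N/Out/Lo/d, N/Out/Lo/a, N/Out/Lo/b} → row (5,5) (5,5) (6,2) (6,2)
{N/Out/Hi/d, N/Out/Hi/a, N/Out/Hi/b} → row (5,5) (5,5) (6,3) (6,3)
{N/In/Lo/d, N/In/Lo/a, N/In/Lo/b} → row (1,2) (1,2) (6,2) (6,2)
{N/In/Hi/d, N/In/Hi/a, N/In/Hi/b} → row (1,2) (1,2) (6,3) (6,3)
{N/Stay/Lo/d, N/Stay/Lo/a, N/Stay/Lo/b} → row (0,6) (0,6) (6,2) (6,2)
{N/Stay/Hi/d, N/Stay/Hi/a, N/Stay/Hi/b} → row (0,6) (0,6) (6,3) (6,3)
{S/Out/Lo/d, S/Out/Hi/d, S/In/Lo/d, S/In/Hi/d, S/Stay/Lo/d, S/Stay/Hi/d} → row (0,1) (1,3) (0,1) (1,3)
{S/Out/Lo/a, S/Out/Hi/a, S/In/Lo/a, S/In/Hi/a, S/Stay/Lo/a, S/Stay/Hi/a} → row (0,1) (3,0) (0,1) (3,0)
{S/Out/Lo/b, S/Out/Hi/b, S/In/Lo/b, S/In/Hi/b, S/Stay/Lo/b, S/Stay/Hi/b} → row (0,1) (5,6) (0,1) (5,6)
That's 9 distinct rows out of 36 strategies.

9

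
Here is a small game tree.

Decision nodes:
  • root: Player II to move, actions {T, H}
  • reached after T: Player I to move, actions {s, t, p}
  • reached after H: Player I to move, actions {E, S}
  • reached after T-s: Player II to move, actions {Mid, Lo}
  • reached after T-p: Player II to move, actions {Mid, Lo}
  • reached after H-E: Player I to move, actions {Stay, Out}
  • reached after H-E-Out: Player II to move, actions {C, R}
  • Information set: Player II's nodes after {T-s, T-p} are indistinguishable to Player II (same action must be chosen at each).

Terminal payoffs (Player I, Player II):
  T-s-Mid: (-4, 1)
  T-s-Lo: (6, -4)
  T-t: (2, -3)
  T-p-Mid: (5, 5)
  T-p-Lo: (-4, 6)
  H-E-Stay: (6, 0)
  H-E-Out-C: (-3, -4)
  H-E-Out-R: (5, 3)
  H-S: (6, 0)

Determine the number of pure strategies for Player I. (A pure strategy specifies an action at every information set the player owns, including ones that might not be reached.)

Player I owns the node after T with actions {s, t, p} — three choices.
Player I owns the node after H with actions {E, S} — two choices.
Player I owns the node after H-E with actions {Stay, Out} — two choices.
A pure strategy fixes one action at each information set independently, so the count is the product 3 × 2 × 2 = 12.

12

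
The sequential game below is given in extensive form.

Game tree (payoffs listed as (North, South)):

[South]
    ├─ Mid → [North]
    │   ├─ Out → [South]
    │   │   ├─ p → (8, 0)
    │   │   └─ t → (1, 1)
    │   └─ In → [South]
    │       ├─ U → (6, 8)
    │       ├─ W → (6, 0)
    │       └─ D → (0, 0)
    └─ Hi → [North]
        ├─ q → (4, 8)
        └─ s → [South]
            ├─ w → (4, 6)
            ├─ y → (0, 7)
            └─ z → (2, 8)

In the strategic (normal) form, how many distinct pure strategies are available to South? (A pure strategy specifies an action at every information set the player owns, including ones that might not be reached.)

South owns the root with actions {Mid, Hi} — two choices.
South owns the node after Mid-Out with actions {p, t} — two choices.
South owns the node after Mid-In with actions {U, W, D} — three choices.
South owns the node after Hi-s with actions {w, y, z} — three choices.
A pure strategy fixes one action at each information set independently, so the count is the product 2 × 2 × 3 × 3 = 36.
(For reference, North has 4 pure strategies, giving a 36×4 normal-form matrix.)

36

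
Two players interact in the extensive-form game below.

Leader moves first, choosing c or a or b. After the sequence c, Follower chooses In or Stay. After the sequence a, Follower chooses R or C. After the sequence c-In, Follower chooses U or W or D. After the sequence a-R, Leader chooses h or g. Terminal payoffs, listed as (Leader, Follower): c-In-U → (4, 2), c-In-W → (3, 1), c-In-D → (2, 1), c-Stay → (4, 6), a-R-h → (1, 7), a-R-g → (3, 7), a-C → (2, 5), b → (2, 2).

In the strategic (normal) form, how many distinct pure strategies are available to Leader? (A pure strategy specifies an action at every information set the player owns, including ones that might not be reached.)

Leader owns the root with actions {c, a, b} — three choices.
Leader owns the node after a-R with actions {h, g} — two choices.
A pure strategy fixes one action at each information set independently, so the count is the product 3 × 2 = 6.
(For reference, Follower has 12 pure strategies, giving a 6×12 normal-form matrix.)

6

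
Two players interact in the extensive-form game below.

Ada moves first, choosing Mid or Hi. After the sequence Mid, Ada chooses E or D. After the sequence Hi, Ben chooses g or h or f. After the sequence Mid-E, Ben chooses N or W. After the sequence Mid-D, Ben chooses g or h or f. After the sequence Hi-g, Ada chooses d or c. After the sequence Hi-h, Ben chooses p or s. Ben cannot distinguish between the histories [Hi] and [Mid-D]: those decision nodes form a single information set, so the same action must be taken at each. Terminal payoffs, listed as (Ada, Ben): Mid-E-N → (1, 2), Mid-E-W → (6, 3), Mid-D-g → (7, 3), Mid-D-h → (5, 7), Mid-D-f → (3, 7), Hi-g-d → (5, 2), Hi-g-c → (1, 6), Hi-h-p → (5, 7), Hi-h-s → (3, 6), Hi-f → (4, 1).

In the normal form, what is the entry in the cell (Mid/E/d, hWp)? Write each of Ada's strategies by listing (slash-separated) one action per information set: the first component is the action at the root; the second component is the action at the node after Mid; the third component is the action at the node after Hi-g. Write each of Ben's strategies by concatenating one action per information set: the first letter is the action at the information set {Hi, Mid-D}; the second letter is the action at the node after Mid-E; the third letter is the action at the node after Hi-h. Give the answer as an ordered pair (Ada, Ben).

(6, 3)

Trace the play path from the root:
  Ada plays Mid
  Ada plays E at [Mid]
  Ben plays W at [Mid-E]
→ terminal payoff (6, 3).
(Ada's choice at the node after Hi-g is never reached on this path, so it doesn't affect the outcome.)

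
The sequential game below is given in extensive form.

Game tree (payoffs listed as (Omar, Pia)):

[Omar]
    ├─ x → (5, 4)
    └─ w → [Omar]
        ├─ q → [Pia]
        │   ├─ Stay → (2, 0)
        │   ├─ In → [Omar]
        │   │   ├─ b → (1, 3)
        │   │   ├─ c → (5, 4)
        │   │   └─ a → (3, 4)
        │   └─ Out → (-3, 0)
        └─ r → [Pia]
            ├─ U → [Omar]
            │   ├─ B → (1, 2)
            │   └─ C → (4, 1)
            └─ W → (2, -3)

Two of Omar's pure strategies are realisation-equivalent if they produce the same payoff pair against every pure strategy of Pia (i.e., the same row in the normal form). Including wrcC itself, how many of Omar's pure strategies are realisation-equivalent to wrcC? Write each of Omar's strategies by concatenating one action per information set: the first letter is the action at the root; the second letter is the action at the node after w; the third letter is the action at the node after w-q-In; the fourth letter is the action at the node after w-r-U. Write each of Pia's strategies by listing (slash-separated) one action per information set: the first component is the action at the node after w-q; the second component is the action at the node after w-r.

Row for wrcC (columns Stay/U, Stay/W, In/U, In/W, Out/U, Out/W): (4,1) (2,-3) (4,1) (2,-3) (4,1) (2,-3).
Under wrcC, Omar's choice at the node after w-q-In can never be reached regardless of what Pia does, so varying those choices leaves every outcome unchanged.
Holding the reachable choices fixed and varying the unreachable one freely already gives 3 equivalent strategies.
No other strategy reproduces this row, so those 3 are the full class: wrbC, wrcC, wraC.

3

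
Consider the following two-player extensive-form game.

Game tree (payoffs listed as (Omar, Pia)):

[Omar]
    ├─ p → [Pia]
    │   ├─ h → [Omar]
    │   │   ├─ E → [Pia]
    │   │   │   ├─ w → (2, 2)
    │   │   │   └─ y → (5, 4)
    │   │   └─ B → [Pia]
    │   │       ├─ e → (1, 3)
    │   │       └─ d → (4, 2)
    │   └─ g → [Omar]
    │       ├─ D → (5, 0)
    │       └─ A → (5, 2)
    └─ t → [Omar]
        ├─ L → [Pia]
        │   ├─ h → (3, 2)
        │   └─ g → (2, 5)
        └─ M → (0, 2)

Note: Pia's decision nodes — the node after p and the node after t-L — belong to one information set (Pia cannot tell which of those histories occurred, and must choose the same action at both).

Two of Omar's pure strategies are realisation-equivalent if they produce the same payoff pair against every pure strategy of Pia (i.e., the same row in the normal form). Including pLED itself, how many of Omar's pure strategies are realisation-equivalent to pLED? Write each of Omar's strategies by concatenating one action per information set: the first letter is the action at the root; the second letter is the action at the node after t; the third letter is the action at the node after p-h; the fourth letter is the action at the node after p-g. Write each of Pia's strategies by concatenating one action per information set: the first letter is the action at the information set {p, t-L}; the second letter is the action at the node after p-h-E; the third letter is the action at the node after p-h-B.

2

Row for pLED (columns hwe, hwd, hye, hyd, gwe, gwd, gye, gyd): (2,2) (2,2) (5,4) (5,4) (5,0) (5,0) (5,0) (5,0).
Under pLED, Omar's choice at the node after t can never be reached regardless of what Pia does, so varying those choices leaves every outcome unchanged.
Holding the reachable choices fixed and varying the unreachable one freely already gives 2 equivalent strategies.
No other strategy reproduces this row, so those 2 are the full class: pLED, pMED.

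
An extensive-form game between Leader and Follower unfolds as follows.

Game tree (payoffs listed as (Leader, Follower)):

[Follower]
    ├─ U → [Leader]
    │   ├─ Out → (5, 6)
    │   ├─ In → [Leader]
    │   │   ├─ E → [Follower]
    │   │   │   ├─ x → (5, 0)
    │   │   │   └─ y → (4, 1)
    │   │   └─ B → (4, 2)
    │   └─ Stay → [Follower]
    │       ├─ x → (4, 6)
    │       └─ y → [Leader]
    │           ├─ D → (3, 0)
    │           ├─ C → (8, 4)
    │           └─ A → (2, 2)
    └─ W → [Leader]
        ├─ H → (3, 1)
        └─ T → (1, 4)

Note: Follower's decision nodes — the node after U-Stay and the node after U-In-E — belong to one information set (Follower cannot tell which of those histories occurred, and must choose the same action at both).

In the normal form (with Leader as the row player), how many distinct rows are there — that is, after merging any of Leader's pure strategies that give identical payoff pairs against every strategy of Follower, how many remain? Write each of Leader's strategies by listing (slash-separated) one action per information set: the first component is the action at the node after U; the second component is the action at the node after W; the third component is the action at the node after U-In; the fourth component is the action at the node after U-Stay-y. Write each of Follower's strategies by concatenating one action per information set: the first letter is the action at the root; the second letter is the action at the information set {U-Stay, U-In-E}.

Leader has 36 pure strategies: Out/H/E/D, Out/H/E/C, Out/H/E/A, Out/H/B/D, Out/H/B/C, Out/H/B/A, Out/T/E/D, Out/T/E/C, Out/T/E/A, Out/T/B/D, Out/T/B/C, Out/T/B/A, In/H/E/D, In/H/E/C, In/H/E/A, In/H/B/D, In/H/B/C, In/H/B/A, In/T/E/D, In/T/E/C, In/T/E/A, In/T/B/D, In/T/B/C, In/T/B/A, Stay/H/E/D, Stay/H/E/C, Stay/H/E/A, Stay/H/B/D, Stay/H/B/C, Stay/H/B/A, Stay/T/E/D, Stay/T/E/C, Stay/T/E/A, Stay/T/B/D, Stay/T/B/C, Stay/T/B/A. Columns: Ux, Uy, Wx, Wy.
{Out/H/E/D, Out/H/E/C, Out/H/E/A, Out/H/B/D, Out/H/B/C, Out/H/B/A} → row (5,6) (5,6) (3,1) (3,1)
{Out/T/E/D, Out/T/E/C, Out/T/E/A, Out/T/B/D, Out/T/B/C, Out/T/B/A} → row (5,6) (5,6) (1,4) (1,4)
{In/H/E/D, In/H/E/C, In/H/E/A} → row (5,0) (4,1) (3,1) (3,1)
{In/H/B/D, In/H/B/C, In/H/B/A} → row (4,2) (4,2) (3,1) (3,1)
{In/T/E/D, In/T/E/C, In/T/E/A} → row (5,0) (4,1) (1,4) (1,4)
{In/T/B/D, In/T/B/C, In/T/B/A} → row (4,2) (4,2) (1,4) (1,4)
{Stay/H/E/D, Stay/H/B/D} → row (4,6) (3,0) (3,1) (3,1)
{Stay/H/E/C, Stay/H/B/C} → row (4,6) (8,4) (3,1) (3,1)
{Stay/H/E/A, Stay/H/B/A} → row (4,6) (2,2) (3,1) (3,1)
{Stay/T/E/D, Stay/T/B/D} → row (4,6) (3,0) (1,4) (1,4)
{Stay/T/E/C, Stay/T/B/C} → row (4,6) (8,4) (1,4) (1,4)
{Stay/T/E/A, Stay/T/B/A} → row (4,6) (2,2) (1,4) (1,4)
That's 12 distinct rows out of 36 strategies.

12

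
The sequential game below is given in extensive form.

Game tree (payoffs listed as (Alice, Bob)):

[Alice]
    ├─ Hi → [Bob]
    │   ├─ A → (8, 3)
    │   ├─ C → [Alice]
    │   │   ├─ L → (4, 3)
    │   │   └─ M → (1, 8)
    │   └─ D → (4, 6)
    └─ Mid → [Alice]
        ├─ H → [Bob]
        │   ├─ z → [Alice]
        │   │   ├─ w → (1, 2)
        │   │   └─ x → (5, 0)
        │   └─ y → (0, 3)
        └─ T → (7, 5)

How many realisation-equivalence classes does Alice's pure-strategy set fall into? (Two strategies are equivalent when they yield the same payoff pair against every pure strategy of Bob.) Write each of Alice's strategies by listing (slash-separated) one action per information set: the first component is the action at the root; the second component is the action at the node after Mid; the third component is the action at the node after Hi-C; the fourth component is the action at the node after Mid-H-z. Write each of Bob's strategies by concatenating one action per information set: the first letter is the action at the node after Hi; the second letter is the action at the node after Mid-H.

Alice has 16 pure strategies: Hi/H/L/w, Hi/H/L/x, Hi/H/M/w, Hi/H/M/x, Hi/T/L/w, Hi/T/L/x, Hi/T/M/w, Hi/T/M/x, Mid/H/L/w, Mid/H/L/x, Mid/H/M/w, Mid/H/M/x, Mid/T/L/w, Mid/T/L/x, Mid/T/M/w, Mid/T/M/x. Columns: Az, Ay, Cz, Cy, Dz, Dy.
{Hi/H/L/w, Hi/H/L/x, Hi/T/L/w, Hi/T/L/x} → row (8,3) (8,3) (4,3) (4,3) (4,6) (4,6)
{Hi/H/M/w, Hi/H/M/x, Hi/T/M/w, Hi/T/M/x} → row (8,3) (8,3) (1,8) (1,8) (4,6) (4,6)
{Mid/H/L/w, Mid/H/M/w} → row (1,2) (0,3) (1,2) (0,3) (1,2) (0,3)
{Mid/H/L/x, Mid/H/M/x} → row (5,0) (0,3) (5,0) (0,3) (5,0) (0,3)
{Mid/T/L/w, Mid/T/L/x, Mid/T/M/w, Mid/T/M/x} → row (7,5) (7,5) (7,5) (7,5) (7,5) (7,5)
That's 5 distinct rows out of 16 strategies.

5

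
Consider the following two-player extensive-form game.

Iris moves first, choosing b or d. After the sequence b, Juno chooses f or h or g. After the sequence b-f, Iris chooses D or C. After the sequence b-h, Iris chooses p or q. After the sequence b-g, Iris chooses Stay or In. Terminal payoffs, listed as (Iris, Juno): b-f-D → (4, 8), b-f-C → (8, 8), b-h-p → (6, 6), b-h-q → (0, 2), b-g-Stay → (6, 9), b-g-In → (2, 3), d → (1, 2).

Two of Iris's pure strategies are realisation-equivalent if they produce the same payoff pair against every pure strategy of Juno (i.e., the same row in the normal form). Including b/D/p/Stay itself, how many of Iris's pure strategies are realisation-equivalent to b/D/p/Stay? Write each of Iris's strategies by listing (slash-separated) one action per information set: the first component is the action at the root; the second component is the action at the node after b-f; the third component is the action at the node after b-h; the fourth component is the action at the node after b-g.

1

Row for b/D/p/Stay (columns f, h, g): (4,8) (6,6) (6,9).
Every one of Iris's information sets is on the play path for some reply by Juno when Iris follows b/D/p/Stay.
Changing the action at any of them therefore changes at least one column, so only b/D/p/Stay itself gives this row.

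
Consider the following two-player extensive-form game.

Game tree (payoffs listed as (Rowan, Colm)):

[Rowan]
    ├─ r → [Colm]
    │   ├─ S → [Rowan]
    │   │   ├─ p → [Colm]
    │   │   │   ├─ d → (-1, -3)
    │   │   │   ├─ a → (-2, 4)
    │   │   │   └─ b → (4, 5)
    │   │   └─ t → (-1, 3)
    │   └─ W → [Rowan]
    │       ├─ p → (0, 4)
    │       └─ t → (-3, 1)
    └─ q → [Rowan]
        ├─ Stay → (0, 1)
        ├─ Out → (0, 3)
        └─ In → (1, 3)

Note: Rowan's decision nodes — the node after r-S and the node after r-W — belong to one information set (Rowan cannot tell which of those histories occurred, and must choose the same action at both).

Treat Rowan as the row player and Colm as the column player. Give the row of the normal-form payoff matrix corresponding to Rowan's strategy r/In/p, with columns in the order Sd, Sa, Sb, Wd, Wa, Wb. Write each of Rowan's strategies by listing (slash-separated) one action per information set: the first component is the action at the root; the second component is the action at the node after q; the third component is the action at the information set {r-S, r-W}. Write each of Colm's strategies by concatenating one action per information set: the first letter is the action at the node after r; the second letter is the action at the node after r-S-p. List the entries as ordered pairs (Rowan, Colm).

(-1,-3) (-2,4) (4,5) (0,4) (0,4) (0,4)

vs Sd: Rowan plays r → Colm plays S at [r] → Rowan plays p at [r-S] → Colm plays d at [r-S-p] → (-1, -3)
vs Sa: Rowan plays r → Colm plays S at [r] → Rowan plays p at [r-S] → Colm plays a at [r-S-p] → (-2, 4)
vs Sb: Rowan plays r → Colm plays S at [r] → Rowan plays p at [r-S] → Colm plays b at [r-S-p] → (4, 5)
vs Wd: Rowan plays r → Colm plays W at [r] → Rowan plays p at [r-W] → (0, 4)
vs Wa: Rowan plays r → Colm plays W at [r] → Rowan plays p at [r-W] → (0, 4)
vs Wb: Rowan plays r → Colm plays W at [r] → Rowan plays p at [r-W] → (0, 4)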